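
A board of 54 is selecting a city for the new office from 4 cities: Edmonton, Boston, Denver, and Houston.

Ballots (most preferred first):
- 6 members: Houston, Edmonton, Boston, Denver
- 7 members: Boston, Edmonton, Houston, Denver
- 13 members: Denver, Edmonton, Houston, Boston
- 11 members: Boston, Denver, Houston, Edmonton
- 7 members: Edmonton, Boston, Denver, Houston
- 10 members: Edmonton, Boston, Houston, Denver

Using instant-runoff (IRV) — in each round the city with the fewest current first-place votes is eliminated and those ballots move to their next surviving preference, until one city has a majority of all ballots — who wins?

Edmonton

Round 1: Edmonton 17, Boston 18, Denver 13, Houston 6. Houston eliminated.
Round 2: Edmonton 23, Boston 18, Denver 13. Denver eliminated.
Round 3: Edmonton 36, Boston 18. Edmonton has a majority (≥28).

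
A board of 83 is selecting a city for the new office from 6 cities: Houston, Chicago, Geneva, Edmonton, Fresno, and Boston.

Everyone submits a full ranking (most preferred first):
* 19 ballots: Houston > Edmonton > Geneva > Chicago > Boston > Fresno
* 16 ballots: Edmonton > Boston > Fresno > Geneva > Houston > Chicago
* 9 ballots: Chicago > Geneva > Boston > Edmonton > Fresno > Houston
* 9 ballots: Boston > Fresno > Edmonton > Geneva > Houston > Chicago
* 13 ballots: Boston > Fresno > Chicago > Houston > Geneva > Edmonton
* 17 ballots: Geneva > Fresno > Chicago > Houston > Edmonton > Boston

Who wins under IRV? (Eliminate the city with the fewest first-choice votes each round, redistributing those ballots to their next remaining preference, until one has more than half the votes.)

Round 1: Houston 19, Chicago 9, Geneva 17, Edmonton 16, Fresno 0, Boston 22. Fresno eliminated.
Round 2: Houston 19, Chicago 9, Geneva 17, Edmonton 16, Boston 22. Chicago eliminated.
Round 3: Houston 19, Geneva 26, Edmonton 16, Boston 22. Edmonton eliminated.
Round 4: Houston 19, Geneva 26, Boston 38. Houston eliminated.
Round 5: Geneva 45, Boston 38. Geneva has a majority (≥42).

Geneva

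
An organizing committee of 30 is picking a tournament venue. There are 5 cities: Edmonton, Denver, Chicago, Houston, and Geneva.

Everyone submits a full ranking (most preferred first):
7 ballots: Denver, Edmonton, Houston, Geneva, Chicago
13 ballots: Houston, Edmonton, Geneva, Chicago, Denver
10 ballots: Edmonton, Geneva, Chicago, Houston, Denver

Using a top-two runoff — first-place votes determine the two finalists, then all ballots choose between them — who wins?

Round 1 first-place votes: Edmonton 10, Denver 7, Chicago 0, Houston 13, Geneva 0. Houston and Edmonton advance.
Runoff: Houston is ranked above Edmonton on 13 ballots, Edmonton above Houston on 17.

Edmonton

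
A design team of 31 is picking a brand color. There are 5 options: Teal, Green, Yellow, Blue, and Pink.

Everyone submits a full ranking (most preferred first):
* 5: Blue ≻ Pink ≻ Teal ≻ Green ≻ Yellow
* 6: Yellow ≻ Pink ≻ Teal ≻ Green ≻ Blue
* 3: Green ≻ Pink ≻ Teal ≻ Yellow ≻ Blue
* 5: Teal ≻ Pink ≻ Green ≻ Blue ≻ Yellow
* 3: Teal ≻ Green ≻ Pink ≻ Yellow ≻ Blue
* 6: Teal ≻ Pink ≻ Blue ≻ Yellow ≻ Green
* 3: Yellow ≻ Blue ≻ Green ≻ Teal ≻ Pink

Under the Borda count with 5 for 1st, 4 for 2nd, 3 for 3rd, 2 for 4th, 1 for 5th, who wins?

Teal: 5×3 + 6×3 + 3×3 + 5×5 + 3×5 + 6×5 + 3×2 = 118
Green: 5×2 + 6×2 + 3×5 + 5×3 + 3×4 + 6×1 + 3×3 = 79
Yellow: 5×1 + 6×5 + 3×2 + 5×1 + 3×2 + 6×2 + 3×5 = 79
Blue: 5×5 + 6×1 + 3×1 + 5×2 + 3×1 + 6×3 + 3×4 = 77
Pink: 5×4 + 6×4 + 3×4 + 5×4 + 3×3 + 6×4 + 3×1 = 112

Teal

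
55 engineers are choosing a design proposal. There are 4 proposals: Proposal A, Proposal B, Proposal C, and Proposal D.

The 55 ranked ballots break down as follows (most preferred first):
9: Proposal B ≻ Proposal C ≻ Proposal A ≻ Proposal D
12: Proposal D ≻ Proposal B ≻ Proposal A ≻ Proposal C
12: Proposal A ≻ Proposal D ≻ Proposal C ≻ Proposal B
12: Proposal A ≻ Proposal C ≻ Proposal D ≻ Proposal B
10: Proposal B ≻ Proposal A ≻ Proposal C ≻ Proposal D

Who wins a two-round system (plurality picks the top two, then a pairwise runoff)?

Proposal B

Round 1 first-place votes: Proposal A 24, Proposal B 19, Proposal C 0, Proposal D 12. Proposal A and Proposal B advance.
Runoff: Proposal A is ranked above Proposal B on 24 ballots, Proposal B above Proposal A on 31.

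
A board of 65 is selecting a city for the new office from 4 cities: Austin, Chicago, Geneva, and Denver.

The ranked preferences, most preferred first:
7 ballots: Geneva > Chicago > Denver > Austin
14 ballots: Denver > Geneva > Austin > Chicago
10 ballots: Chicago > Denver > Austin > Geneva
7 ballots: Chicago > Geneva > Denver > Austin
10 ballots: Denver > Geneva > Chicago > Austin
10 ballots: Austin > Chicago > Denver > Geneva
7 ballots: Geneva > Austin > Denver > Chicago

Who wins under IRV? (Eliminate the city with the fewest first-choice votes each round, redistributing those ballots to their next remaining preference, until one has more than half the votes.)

Chicago

Round 1: Austin 10, Chicago 17, Geneva 14, Denver 24. Austin eliminated.
Round 2: Chicago 27, Geneva 14, Denver 24. Geneva eliminated.
Round 3: Chicago 34, Denver 31. Chicago has a majority (≥33).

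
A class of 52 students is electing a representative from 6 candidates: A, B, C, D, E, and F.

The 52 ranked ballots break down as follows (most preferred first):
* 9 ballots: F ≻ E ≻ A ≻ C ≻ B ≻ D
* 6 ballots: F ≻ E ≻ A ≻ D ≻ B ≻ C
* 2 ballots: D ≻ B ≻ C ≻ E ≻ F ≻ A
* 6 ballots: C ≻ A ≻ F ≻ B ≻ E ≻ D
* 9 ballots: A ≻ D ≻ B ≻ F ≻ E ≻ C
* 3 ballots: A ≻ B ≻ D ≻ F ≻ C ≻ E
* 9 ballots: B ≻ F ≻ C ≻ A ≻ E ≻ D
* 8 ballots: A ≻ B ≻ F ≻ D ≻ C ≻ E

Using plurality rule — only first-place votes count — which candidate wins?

First-place votes: A 20, B 9, C 6, D 2, E 0, F 15.

A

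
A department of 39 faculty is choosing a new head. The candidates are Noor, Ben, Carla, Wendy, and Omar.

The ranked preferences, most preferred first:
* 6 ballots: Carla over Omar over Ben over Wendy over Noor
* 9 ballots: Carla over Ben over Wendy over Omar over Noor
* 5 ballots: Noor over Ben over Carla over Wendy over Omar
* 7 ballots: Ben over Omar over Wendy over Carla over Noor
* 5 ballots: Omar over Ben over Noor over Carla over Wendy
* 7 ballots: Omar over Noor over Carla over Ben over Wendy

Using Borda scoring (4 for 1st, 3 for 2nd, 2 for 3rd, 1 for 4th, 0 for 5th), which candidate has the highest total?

Ben

Noor: 6×0 + 9×0 + 5×4 + 7×0 + 5×2 + 7×3 = 51
Ben: 6×2 + 9×3 + 5×3 + 7×4 + 5×3 + 7×1 = 104
Carla: 6×4 + 9×4 + 5×2 + 7×1 + 5×1 + 7×2 = 96
Wendy: 6×1 + 9×2 + 5×1 + 7×2 + 5×0 + 7×0 = 43
Omar: 6×3 + 9×1 + 5×0 + 7×3 + 5×4 + 7×4 = 96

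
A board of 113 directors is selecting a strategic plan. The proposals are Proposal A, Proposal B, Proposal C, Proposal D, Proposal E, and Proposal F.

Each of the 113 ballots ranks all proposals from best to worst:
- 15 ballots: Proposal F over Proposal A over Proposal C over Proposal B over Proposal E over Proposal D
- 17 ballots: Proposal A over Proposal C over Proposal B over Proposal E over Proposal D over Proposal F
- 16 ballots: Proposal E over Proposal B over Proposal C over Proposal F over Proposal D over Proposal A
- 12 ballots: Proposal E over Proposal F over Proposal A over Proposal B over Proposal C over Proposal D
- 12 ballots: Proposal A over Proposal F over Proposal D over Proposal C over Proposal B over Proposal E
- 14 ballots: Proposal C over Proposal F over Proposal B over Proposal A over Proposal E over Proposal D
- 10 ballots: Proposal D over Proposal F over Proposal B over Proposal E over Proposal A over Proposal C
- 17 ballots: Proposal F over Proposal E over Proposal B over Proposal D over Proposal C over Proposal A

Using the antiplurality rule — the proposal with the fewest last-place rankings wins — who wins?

Proposal B

Last-place votes: Proposal A 33, Proposal B 0, Proposal C 10, Proposal D 41, Proposal E 12, Proposal F 17.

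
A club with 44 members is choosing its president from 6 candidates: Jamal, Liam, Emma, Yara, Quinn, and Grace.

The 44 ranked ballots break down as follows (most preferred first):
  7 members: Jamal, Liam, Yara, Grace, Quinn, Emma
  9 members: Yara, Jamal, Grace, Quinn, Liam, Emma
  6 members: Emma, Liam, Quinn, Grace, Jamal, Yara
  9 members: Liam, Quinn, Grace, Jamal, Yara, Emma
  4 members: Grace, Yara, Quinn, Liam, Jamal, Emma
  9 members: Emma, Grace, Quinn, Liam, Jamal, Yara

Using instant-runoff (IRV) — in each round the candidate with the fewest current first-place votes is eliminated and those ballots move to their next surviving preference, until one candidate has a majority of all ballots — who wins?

Round 1: Jamal 7, Liam 9, Emma 15, Yara 9, Quinn 0, Grace 4. Quinn eliminated.
Round 2: Jamal 7, Liam 9, Emma 15, Yara 9, Grace 4. Grace eliminated.
Round 3: Jamal 7, Liam 9, Emma 15, Yara 13. Jamal eliminated.
Round 4: Liam 16, Emma 15, Yara 13. Yara eliminated.
Round 5: Liam 29, Emma 15. Liam has a majority (≥23).

Liam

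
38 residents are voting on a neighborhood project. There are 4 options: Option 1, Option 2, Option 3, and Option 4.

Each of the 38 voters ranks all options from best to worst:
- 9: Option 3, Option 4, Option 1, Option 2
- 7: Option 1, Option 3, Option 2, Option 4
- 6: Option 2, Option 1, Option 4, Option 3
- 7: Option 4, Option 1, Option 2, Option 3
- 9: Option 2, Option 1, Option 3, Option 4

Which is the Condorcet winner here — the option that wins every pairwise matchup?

Option 1 vs Option 2: 23–15
Option 1 vs Option 3: 29–9
Option 1 vs Option 4: 22–16
Option 1 beats every other option.

Option 1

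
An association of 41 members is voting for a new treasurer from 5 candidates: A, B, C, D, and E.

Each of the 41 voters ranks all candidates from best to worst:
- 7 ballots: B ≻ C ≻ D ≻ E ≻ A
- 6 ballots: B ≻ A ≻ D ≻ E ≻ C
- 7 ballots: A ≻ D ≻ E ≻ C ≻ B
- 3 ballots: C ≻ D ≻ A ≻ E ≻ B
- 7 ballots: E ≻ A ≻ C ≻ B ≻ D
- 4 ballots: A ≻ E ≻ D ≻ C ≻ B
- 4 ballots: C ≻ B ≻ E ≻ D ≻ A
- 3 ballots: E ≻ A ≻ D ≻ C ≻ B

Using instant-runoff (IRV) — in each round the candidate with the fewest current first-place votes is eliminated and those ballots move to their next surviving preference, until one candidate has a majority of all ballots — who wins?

Round 1: A 11, B 13, C 7, D 0, E 10. D eliminated.
Round 2: A 11, B 13, C 7, E 10. C eliminated.
Round 3: A 14, B 17, E 10. E eliminated.
Round 4: A 24, B 17. A has a majority (≥21).

A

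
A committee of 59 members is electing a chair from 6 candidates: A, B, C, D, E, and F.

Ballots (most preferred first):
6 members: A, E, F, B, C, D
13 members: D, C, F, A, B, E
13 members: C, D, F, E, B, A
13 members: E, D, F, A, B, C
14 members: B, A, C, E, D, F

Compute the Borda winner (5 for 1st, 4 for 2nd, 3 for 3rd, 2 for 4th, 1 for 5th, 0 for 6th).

A: 6×5 + 13×2 + 13×0 + 13×2 + 14×4 = 138
B: 6×2 + 13×1 + 13×1 + 13×1 + 14×5 = 121
C: 6×1 + 13×4 + 13×5 + 13×0 + 14×3 = 165
D: 6×0 + 13×5 + 13×4 + 13×4 + 14×1 = 183
E: 6×4 + 13×0 + 13×2 + 13×5 + 14×2 = 143
F: 6×3 + 13×3 + 13×3 + 13×3 + 14×0 = 135

D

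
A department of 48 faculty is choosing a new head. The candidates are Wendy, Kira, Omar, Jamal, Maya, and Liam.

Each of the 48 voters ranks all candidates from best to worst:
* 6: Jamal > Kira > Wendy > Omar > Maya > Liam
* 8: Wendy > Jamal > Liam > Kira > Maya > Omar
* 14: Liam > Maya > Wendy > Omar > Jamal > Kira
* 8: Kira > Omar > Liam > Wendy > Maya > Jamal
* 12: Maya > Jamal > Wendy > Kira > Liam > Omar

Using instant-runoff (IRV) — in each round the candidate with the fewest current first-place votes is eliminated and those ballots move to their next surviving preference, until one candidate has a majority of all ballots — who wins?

Kira

Round 1: Wendy 8, Kira 8, Omar 0, Jamal 6, Maya 12, Liam 14. Omar eliminated.
Round 2: Wendy 8, Kira 8, Jamal 6, Maya 12, Liam 14. Jamal eliminated.
Round 3: Wendy 8, Kira 14, Maya 12, Liam 14. Wendy eliminated.
Round 4: Kira 14, Maya 12, Liam 22. Maya eliminated.
Round 5: Kira 26, Liam 22. Kira has a majority (≥25).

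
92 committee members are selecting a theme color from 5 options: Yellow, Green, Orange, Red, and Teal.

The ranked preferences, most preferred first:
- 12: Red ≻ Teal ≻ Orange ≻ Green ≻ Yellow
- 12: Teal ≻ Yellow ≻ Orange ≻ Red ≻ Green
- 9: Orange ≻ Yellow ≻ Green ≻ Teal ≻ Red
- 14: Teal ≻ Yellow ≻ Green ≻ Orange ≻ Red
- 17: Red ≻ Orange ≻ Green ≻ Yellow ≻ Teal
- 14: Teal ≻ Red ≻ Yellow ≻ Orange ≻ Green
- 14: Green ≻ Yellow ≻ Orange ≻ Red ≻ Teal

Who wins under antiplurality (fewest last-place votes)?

Orange

Last-place votes: Yellow 12, Green 26, Orange 0, Red 23, Teal 31.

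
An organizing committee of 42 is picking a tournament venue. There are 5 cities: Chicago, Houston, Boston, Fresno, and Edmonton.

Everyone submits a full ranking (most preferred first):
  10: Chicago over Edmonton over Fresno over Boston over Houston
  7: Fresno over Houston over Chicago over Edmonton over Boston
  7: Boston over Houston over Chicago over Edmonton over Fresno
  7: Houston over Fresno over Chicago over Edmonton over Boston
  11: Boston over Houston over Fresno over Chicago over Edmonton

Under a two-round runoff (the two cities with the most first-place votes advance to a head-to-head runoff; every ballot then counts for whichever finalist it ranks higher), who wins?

Chicago

Round 1 first-place votes: Chicago 10, Houston 7, Boston 18, Fresno 7, Edmonton 0. Boston and Chicago advance.
Runoff: Boston is ranked above Chicago on 18 ballots, Chicago above Boston on 24.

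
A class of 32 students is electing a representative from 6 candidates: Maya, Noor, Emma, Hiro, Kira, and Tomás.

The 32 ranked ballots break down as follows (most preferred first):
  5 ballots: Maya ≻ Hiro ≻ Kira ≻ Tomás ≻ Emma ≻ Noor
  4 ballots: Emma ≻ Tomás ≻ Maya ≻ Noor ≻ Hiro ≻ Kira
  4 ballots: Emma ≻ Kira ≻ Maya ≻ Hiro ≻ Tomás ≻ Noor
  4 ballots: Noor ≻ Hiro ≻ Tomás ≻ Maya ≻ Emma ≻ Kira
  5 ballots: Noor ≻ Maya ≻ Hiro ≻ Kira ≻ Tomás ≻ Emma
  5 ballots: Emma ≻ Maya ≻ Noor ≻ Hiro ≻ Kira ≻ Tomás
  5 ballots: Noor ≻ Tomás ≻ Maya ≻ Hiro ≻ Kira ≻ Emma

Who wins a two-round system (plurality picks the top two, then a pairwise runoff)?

Round 1 first-place votes: Maya 5, Noor 14, Emma 13, Hiro 0, Kira 0, Tomás 0. Noor and Emma advance.
Runoff: Noor is ranked above Emma on 14 ballots, Emma above Noor on 18.

Emma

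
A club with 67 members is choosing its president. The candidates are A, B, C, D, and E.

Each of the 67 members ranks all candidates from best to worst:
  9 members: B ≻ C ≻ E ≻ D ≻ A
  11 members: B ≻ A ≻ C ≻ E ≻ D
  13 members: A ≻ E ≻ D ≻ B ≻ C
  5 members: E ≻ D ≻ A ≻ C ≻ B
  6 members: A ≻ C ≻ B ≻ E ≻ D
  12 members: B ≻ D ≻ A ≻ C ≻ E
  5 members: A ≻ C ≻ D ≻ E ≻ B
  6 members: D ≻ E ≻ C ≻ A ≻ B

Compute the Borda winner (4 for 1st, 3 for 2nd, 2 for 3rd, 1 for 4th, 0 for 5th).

A

A: 9×0 + 11×3 + 13×4 + 5×2 + 6×4 + 12×2 + 5×4 + 6×1 = 169
B: 9×4 + 11×4 + 13×1 + 5×0 + 6×2 + 12×4 + 5×0 + 6×0 = 153
C: 9×3 + 11×2 + 13×0 + 5×1 + 6×3 + 12×1 + 5×3 + 6×2 = 111
D: 9×1 + 11×0 + 13×2 + 5×3 + 6×0 + 12×3 + 5×2 + 6×4 = 120
E: 9×2 + 11×1 + 13×3 + 5×4 + 6×1 + 12×0 + 5×1 + 6×3 = 117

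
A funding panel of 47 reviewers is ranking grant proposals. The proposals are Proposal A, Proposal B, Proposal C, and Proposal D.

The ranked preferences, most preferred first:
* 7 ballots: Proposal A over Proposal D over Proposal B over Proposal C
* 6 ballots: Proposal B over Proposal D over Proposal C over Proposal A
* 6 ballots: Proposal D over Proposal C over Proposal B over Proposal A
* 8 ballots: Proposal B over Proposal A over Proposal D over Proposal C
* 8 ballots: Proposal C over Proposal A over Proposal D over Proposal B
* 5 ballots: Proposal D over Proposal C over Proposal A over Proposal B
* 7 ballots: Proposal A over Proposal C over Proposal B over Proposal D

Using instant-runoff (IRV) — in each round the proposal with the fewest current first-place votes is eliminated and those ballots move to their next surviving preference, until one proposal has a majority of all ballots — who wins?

Round 1: Proposal A 14, Proposal B 14, Proposal C 8, Proposal D 11. Proposal C eliminated.
Round 2: Proposal A 22, Proposal B 14, Proposal D 11. Proposal D eliminated.
Round 3: Proposal A 27, Proposal B 20. Proposal A has a majority (≥24).

Proposal A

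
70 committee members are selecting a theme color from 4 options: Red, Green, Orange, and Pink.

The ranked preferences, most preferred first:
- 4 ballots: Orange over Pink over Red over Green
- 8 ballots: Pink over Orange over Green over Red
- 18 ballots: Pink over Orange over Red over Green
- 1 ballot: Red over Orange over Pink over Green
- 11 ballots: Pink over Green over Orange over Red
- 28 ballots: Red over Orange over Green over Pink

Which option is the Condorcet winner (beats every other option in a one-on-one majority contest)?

Pink

Pink vs Red: 41–29
Pink vs Green: 42–28
Pink vs Orange: 37–33
Pink beats every other option.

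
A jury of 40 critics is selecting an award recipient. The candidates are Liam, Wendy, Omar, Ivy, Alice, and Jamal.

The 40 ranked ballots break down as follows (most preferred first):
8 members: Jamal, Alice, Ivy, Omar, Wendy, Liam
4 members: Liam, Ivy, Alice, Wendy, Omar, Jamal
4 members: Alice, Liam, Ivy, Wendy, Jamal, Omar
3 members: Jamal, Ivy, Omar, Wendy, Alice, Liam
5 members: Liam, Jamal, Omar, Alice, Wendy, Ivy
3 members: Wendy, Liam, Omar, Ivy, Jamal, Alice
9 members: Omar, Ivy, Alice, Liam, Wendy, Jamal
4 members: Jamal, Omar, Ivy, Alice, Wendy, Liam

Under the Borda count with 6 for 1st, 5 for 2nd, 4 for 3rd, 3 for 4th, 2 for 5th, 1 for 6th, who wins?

Ivy

Liam: 8×1 + 4×6 + 4×5 + 3×1 + 5×6 + 3×5 + 9×3 + 4×1 = 131
Wendy: 8×2 + 4×3 + 4×3 + 3×3 + 5×2 + 3×6 + 9×2 + 4×2 = 103
Omar: 8×3 + 4×2 + 4×1 + 3×4 + 5×4 + 3×4 + 9×6 + 4×5 = 154
Ivy: 8×4 + 4×5 + 4×4 + 3×5 + 5×1 + 3×3 + 9×5 + 4×4 = 158
Alice: 8×5 + 4×4 + 4×6 + 3×2 + 5×3 + 3×1 + 9×4 + 4×3 = 152
Jamal: 8×6 + 4×1 + 4×2 + 3×6 + 5×5 + 3×2 + 9×1 + 4×6 = 142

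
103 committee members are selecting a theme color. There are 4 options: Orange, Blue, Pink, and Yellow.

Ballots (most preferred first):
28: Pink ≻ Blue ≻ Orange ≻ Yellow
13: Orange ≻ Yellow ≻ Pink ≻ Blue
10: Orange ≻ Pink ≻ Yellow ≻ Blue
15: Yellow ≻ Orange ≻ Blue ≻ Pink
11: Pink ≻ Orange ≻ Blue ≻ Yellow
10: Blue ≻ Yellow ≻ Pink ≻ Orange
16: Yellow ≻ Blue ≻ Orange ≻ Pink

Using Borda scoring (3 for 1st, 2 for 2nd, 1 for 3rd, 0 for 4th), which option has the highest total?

Orange: 28×1 + 13×3 + 10×3 + 15×2 + 11×2 + 10×0 + 16×1 = 165
Blue: 28×2 + 13×0 + 10×0 + 15×1 + 11×1 + 10×3 + 16×2 = 144
Pink: 28×3 + 13×1 + 10×2 + 15×0 + 11×3 + 10×1 + 16×0 = 160
Yellow: 28×0 + 13×2 + 10×1 + 15×3 + 11×0 + 10×2 + 16×3 = 149

Orange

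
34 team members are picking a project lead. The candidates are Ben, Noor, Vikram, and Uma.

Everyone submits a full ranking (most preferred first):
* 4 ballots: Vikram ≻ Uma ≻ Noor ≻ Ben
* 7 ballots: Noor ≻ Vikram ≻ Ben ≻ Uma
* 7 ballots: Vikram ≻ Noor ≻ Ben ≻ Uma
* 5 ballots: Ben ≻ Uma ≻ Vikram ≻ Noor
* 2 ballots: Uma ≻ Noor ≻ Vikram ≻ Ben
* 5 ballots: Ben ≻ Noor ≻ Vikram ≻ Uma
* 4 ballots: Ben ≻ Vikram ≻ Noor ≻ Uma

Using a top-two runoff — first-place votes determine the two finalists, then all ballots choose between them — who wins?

Round 1 first-place votes: Ben 14, Noor 7, Vikram 11, Uma 2. Ben and Vikram advance.
Runoff: Ben is ranked above Vikram on 14 ballots, Vikram above Ben on 20.

Vikram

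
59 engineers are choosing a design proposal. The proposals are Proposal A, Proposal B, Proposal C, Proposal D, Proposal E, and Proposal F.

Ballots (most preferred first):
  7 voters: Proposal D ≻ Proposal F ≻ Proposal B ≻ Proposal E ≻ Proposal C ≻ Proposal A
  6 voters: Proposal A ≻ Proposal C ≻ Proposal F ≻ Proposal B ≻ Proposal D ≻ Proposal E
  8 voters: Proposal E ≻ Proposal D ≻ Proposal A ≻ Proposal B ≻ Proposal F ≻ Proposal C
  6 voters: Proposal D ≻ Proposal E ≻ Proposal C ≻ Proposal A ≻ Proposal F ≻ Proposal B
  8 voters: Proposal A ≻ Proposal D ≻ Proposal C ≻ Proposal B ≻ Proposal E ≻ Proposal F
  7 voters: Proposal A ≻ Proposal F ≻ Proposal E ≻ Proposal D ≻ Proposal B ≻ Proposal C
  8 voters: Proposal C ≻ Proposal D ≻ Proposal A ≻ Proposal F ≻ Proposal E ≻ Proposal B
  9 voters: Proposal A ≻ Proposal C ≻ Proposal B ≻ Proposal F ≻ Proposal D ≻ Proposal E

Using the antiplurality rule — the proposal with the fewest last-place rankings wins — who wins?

Proposal D

Last-place votes: Proposal A 7, Proposal B 14, Proposal C 15, Proposal D 0, Proposal E 15, Proposal F 8.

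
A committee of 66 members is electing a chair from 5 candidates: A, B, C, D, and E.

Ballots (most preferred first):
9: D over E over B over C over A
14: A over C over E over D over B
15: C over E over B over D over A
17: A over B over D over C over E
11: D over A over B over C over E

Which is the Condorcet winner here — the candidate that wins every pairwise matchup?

D

D vs A: 35–31
D vs B: 34–32
D vs C: 37–29
D vs E: 37–29
D beats every other candidate.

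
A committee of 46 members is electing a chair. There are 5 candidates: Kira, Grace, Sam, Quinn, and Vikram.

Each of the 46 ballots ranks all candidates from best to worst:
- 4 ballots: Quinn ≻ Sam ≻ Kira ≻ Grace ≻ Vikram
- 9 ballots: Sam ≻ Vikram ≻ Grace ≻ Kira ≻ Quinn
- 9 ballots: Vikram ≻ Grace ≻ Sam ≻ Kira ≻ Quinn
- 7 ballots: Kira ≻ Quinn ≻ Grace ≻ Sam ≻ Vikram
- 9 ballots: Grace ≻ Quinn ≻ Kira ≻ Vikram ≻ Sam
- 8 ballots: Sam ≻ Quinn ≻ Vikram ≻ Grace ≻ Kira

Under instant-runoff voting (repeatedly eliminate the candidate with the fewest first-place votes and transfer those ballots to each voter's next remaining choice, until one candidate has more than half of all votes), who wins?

Grace

Round 1: Kira 7, Grace 9, Sam 17, Quinn 4, Vikram 9. Quinn eliminated.
Round 2: Kira 7, Grace 9, Sam 21, Vikram 9. Kira eliminated.
Round 3: Grace 16, Sam 21, Vikram 9. Vikram eliminated.
Round 4: Grace 25, Sam 21. Grace has a majority (≥24).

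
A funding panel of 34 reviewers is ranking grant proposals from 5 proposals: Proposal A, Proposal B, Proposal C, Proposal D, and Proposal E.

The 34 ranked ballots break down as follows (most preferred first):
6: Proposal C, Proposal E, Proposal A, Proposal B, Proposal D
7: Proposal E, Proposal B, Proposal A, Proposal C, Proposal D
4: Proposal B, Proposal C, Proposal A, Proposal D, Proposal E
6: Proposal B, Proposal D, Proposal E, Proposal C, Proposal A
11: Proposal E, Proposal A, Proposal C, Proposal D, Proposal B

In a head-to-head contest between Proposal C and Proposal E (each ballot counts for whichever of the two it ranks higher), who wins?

Proposal E

Proposal C is ranked above Proposal E on 10 ballots; Proposal E above Proposal C on 24.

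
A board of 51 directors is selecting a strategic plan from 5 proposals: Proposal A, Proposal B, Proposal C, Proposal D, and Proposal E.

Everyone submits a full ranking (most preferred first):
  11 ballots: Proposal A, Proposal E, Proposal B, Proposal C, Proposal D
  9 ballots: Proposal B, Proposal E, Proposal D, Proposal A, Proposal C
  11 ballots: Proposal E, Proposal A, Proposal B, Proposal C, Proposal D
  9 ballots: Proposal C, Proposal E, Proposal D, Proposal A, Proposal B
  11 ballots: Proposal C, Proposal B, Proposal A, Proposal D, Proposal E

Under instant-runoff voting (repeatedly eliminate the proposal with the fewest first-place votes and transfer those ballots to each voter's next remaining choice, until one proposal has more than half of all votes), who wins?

Proposal E

Round 1: Proposal A 11, Proposal B 9, Proposal C 20, Proposal D 0, Proposal E 11. Proposal D eliminated.
Round 2: Proposal A 11, Proposal B 9, Proposal C 20, Proposal E 11. Proposal B eliminated.
Round 3: Proposal A 11, Proposal C 20, Proposal E 20. Proposal A eliminated.
Round 4: Proposal C 20, Proposal E 31. Proposal E has a majority (≥26).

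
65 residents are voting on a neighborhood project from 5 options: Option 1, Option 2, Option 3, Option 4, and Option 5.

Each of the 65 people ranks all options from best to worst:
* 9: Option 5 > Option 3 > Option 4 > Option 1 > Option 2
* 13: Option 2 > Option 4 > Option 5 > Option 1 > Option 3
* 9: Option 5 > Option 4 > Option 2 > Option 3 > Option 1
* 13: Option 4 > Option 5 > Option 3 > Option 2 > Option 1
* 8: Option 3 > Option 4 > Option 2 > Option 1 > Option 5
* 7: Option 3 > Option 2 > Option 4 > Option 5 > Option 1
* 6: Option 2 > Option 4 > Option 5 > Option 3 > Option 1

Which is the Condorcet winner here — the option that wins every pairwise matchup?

Option 4

Option 4 vs Option 1: 65–0
Option 4 vs Option 2: 39–26
Option 4 vs Option 3: 41–24
Option 4 vs Option 5: 47–18
Option 4 beats every other option.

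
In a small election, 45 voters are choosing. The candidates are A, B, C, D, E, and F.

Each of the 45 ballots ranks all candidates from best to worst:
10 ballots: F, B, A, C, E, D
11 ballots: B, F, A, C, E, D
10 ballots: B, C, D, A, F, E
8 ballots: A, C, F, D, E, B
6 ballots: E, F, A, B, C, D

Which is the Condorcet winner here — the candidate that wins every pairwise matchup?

F

F vs A: 27–18
F vs B: 24–21
F vs C: 27–18
F vs D: 35–10
F vs E: 39–6
F beats every other candidate.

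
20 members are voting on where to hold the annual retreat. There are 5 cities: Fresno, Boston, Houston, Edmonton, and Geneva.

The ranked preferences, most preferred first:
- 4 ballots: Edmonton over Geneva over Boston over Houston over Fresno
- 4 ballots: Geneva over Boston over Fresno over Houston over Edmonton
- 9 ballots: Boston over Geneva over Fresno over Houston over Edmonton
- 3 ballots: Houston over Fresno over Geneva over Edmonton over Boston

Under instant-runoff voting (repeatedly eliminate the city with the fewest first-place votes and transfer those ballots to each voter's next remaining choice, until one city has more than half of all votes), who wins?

Round 1: Fresno 0, Boston 9, Houston 3, Edmonton 4, Geneva 4. Fresno eliminated.
Round 2: Boston 9, Houston 3, Edmonton 4, Geneva 4. Houston eliminated.
Round 3: Boston 9, Edmonton 4, Geneva 7. Edmonton eliminated.
Round 4: Boston 9, Geneva 11. Geneva has a majority (≥11).

Geneva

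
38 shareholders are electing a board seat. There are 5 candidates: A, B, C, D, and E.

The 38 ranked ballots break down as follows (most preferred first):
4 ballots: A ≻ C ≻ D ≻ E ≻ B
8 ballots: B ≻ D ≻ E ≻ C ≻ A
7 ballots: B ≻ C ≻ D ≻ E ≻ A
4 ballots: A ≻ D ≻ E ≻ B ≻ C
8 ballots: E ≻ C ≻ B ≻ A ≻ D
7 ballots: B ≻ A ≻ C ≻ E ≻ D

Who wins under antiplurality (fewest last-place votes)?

E

Last-place votes: A 15, B 4, C 4, D 15, E 0.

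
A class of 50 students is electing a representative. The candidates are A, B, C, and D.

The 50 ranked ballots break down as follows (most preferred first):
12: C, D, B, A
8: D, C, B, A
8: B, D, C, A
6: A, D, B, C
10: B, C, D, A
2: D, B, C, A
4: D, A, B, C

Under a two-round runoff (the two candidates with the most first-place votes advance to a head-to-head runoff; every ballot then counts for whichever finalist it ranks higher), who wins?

Round 1 first-place votes: A 6, B 18, C 12, D 14. B and D advance.
Runoff: B is ranked above D on 18 ballots, D above B on 32.

D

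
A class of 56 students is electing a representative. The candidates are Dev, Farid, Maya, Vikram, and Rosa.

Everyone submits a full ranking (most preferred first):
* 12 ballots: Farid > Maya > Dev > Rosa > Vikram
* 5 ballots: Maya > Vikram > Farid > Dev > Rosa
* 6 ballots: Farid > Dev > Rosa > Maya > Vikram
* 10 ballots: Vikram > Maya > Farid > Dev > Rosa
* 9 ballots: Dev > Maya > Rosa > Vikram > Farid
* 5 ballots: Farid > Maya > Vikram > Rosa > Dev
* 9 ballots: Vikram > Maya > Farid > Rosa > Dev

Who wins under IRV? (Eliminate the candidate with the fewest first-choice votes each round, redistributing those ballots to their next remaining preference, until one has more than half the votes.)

Round 1: Dev 9, Farid 23, Maya 5, Vikram 19, Rosa 0. Rosa eliminated.
Round 2: Dev 9, Farid 23, Maya 5, Vikram 19. Maya eliminated.
Round 3: Dev 9, Farid 23, Vikram 24. Dev eliminated.
Round 4: Farid 23, Vikram 33. Vikram has a majority (≥29).

Vikram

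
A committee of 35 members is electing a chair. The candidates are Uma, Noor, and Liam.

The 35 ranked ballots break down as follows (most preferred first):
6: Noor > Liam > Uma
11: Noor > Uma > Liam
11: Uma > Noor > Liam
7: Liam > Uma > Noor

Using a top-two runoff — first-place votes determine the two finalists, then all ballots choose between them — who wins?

Round 1 first-place votes: Uma 11, Noor 17, Liam 7. Noor and Uma advance.
Runoff: Noor is ranked above Uma on 17 ballots, Uma above Noor on 18.

Uma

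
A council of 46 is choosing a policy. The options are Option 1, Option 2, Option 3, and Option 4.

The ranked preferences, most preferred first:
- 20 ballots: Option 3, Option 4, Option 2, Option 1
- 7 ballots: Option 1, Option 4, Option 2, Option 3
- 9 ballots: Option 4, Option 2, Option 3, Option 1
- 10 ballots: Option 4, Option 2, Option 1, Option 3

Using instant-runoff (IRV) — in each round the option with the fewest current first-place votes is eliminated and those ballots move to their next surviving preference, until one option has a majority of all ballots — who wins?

Round 1: Option 1 7, Option 2 0, Option 3 20, Option 4 19. Option 2 eliminated.
Round 2: Option 1 7, Option 3 20, Option 4 19. Option 1 eliminated.
Round 3: Option 3 20, Option 4 26. Option 4 has a majority (≥24).

Option 4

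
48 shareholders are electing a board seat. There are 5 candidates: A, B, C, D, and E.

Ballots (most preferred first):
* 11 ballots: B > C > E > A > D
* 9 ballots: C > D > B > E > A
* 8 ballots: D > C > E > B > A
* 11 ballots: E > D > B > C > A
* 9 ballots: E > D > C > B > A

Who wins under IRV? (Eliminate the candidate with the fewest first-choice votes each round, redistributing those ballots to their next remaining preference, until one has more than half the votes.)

Round 1: A 0, B 11, C 9, D 8, E 20. A eliminated.
Round 2: B 11, C 9, D 8, E 20. D eliminated.
Round 3: B 11, C 17, E 20. B eliminated.
Round 4: C 28, E 20. C has a majority (≥25).

C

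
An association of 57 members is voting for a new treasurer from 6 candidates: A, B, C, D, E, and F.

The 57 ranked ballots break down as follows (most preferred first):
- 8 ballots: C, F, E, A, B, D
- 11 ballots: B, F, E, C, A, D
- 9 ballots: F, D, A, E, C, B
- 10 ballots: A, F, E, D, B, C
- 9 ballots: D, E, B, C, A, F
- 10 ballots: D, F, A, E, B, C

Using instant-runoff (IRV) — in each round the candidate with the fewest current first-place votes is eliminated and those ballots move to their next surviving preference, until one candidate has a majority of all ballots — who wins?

Round 1: A 10, B 11, C 8, D 19, E 0, F 9. E eliminated.
Round 2: A 10, B 11, C 8, D 19, F 9. C eliminated.
Round 3: A 10, B 11, D 19, F 17. A eliminated.
Round 4: B 11, D 19, F 27. B eliminated.
Round 5: D 19, F 38. F has a majority (≥29).

F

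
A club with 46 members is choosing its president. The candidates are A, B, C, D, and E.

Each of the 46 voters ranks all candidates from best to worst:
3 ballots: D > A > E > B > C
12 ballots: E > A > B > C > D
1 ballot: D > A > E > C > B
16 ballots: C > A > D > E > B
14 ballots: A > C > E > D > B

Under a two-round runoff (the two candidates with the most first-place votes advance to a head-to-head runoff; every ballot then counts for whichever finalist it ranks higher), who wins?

A

Round 1 first-place votes: A 14, B 0, C 16, D 4, E 12. C and A advance.
Runoff: C is ranked above A on 16 ballots, A above C on 30.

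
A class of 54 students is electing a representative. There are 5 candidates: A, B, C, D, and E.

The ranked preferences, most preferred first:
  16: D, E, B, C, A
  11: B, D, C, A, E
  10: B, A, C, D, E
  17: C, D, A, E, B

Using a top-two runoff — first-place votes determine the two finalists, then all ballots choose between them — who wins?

Round 1 first-place votes: A 0, B 21, C 17, D 16, E 0. B and C advance.
Runoff: B is ranked above C on 37 ballots, C above B on 17.

B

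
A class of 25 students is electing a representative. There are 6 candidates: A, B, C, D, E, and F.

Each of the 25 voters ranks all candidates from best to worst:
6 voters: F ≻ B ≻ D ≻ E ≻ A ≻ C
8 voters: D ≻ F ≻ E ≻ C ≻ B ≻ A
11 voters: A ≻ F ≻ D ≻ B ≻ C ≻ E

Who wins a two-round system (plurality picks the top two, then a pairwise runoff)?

D

Round 1 first-place votes: A 11, B 0, C 0, D 8, E 0, F 6. A and D advance.
Runoff: A is ranked above D on 11 ballots, D above A on 14.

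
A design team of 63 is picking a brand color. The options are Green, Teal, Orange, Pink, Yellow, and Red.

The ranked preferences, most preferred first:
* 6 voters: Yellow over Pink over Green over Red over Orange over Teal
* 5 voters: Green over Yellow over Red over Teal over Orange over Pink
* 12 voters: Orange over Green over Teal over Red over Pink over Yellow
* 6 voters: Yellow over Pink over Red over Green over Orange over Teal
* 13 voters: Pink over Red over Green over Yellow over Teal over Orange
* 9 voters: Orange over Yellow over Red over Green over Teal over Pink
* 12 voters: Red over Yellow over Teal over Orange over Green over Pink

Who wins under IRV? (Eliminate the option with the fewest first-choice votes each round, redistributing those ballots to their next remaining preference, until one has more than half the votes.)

Yellow

Round 1: Green 5, Teal 0, Orange 21, Pink 13, Yellow 12, Red 12. Teal eliminated.
Round 2: Green 5, Orange 21, Pink 13, Yellow 12, Red 12. Green eliminated.
Round 3: Orange 21, Pink 13, Yellow 17, Red 12. Red eliminated.
Round 4: Orange 21, Pink 13, Yellow 29. Pink eliminated.
Round 5: Orange 21, Yellow 42. Yellow has a majority (≥32).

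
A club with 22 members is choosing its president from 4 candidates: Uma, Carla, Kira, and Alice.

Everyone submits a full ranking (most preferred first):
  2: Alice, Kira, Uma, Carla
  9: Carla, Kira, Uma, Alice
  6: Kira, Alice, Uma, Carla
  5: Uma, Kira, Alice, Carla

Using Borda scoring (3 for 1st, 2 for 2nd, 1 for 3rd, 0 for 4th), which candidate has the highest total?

Uma: 2×1 + 9×1 + 6×1 + 5×3 = 32
Carla: 2×0 + 9×3 + 6×0 + 5×0 = 27
Kira: 2×2 + 9×2 + 6×3 + 5×2 = 50
Alice: 2×3 + 9×0 + 6×2 + 5×1 = 23

Kira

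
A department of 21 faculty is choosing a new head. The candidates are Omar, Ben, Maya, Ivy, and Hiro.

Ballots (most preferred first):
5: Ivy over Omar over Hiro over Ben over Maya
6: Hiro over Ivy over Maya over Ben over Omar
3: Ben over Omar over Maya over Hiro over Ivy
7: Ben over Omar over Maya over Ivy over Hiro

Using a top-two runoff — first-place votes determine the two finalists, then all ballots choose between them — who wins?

Round 1 first-place votes: Omar 0, Ben 10, Maya 0, Ivy 5, Hiro 6. Ben and Hiro advance.
Runoff: Ben is ranked above Hiro on 10 ballots, Hiro above Ben on 11.

Hiro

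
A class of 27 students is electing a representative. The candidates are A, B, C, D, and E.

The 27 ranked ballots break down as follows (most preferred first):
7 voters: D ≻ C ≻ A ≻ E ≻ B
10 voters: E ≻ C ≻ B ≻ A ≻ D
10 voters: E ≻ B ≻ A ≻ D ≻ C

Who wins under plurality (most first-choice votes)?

E

First-place votes: A 0, B 0, C 0, D 7, E 20.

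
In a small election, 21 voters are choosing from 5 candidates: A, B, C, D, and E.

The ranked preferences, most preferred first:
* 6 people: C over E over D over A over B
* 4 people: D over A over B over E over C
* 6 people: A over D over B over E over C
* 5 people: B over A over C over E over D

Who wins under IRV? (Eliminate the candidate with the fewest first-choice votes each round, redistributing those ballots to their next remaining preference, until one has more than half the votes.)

Round 1: A 6, B 5, C 6, D 4, E 0. E eliminated.
Round 2: A 6, B 5, C 6, D 4. D eliminated.
Round 3: A 10, B 5, C 6. B eliminated.
Round 4: A 15, C 6. A has a majority (≥11).

A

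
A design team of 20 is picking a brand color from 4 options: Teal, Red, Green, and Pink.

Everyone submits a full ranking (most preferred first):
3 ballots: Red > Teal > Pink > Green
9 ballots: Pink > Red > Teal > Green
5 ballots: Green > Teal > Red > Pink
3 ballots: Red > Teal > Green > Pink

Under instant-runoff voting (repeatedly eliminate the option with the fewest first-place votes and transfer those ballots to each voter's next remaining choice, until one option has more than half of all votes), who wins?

Round 1: Teal 0, Red 6, Green 5, Pink 9. Teal eliminated.
Round 2: Red 6, Green 5, Pink 9. Green eliminated.
Round 3: Red 11, Pink 9. Red has a majority (≥11).

Red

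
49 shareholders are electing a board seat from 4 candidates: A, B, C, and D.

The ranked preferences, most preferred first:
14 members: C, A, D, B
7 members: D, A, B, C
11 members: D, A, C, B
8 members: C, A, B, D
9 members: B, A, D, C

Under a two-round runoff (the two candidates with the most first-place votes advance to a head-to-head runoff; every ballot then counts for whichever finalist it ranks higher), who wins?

D

Round 1 first-place votes: A 0, B 9, C 22, D 18. C and D advance.
Runoff: C is ranked above D on 22 ballots, D above C on 27.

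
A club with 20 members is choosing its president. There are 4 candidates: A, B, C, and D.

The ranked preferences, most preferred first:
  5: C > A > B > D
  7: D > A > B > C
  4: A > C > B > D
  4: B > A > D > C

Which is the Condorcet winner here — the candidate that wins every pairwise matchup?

A vs B: 16–4
A vs C: 15–5
A vs D: 13–7
A beats every other candidate.

A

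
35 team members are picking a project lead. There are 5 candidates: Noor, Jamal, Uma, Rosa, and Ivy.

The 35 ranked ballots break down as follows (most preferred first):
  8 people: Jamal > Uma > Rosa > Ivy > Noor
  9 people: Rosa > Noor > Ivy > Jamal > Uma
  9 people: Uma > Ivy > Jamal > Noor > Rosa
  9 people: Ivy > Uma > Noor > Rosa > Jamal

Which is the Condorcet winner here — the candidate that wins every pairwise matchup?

Ivy

Ivy vs Noor: 26–9
Ivy vs Jamal: 27–8
Ivy vs Uma: 18–17
Ivy vs Rosa: 18–17
Ivy beats every other candidate.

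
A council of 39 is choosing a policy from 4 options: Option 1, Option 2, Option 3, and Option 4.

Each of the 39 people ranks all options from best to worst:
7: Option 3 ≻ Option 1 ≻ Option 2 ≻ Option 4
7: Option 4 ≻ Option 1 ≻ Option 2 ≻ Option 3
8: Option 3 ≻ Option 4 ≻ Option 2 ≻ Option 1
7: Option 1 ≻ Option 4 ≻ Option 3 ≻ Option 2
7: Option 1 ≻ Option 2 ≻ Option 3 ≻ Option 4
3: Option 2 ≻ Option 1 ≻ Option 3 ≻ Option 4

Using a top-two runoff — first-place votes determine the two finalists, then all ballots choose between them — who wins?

Round 1 first-place votes: Option 1 14, Option 2 3, Option 3 15, Option 4 7. Option 3 and Option 1 advance.
Runoff: Option 3 is ranked above Option 1 on 15 ballots, Option 1 above Option 3 on 24.

Option 1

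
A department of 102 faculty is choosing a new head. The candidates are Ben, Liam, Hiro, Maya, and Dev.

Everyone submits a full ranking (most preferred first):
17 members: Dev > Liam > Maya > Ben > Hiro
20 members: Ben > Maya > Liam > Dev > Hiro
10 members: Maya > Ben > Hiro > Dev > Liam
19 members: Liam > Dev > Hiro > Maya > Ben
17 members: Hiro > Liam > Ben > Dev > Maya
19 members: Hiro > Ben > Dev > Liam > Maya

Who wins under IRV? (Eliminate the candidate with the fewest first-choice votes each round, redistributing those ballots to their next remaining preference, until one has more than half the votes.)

Liam

Round 1: Ben 20, Liam 19, Hiro 36, Maya 10, Dev 17. Maya eliminated.
Round 2: Ben 30, Liam 19, Hiro 36, Dev 17. Dev eliminated.
Round 3: Ben 30, Liam 36, Hiro 36. Ben eliminated.
Round 4: Liam 56, Hiro 46. Liam has a majority (≥52).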